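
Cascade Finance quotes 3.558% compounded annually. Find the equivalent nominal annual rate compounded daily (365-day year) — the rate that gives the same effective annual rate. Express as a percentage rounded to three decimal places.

Compounded annually, EAR = nominal = 0.035580.
Solve (1 + r/365)^365 = 1.035580: r/365 = 1.035580^(1/365) − 1 = 0.000096, so r = 0.034963 = 3.496%.

3.496%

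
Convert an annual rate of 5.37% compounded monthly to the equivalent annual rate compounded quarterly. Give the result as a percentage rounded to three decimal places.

EAR = (1 + 0.0537/12)^12 − 1 = 0.055042.
Solve (1 + r/4)^4 = 1.055042: r/4 = 1.055042^(1/4) − 1 = 0.013485, so r = 0.053941 = 5.394%.

5.394%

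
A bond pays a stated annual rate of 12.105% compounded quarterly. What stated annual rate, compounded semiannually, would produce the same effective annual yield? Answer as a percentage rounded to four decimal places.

EAR = (1 + 0.12105/4)^4 − 1 = 0.126657.
Solve (1 + r/2)^2 = 1.126657: r/2 = 1.126657^(1/2) − 1 = 0.061441, so r = 0.122882 = 12.2882%.

12.2882%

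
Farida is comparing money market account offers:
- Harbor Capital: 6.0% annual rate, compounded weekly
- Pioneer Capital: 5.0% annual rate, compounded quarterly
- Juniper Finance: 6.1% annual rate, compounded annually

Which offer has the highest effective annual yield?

Harbor Capital: (1 + 0.060/52)^52 − 1 = 6.180%
Pioneer Capital: (1 + 0.050/4)^4 − 1 = 5.095%
Juniper Finance: compounded annually, EAR = 6.100%
The highest effective annual rate is Harbor Capital at 6.180%.

Harbor Capital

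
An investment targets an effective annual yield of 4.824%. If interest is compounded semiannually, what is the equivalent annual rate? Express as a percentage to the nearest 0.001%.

(1 + r/2)^2 − 1 = 0.04824, so 1 + r/2 = 1.04824^(1/2).
r/2 = 0.023836, so r = 0.047672 = 4.767%.

4.767%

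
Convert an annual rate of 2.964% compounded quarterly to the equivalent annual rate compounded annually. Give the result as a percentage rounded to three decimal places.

EAR = (1 + 0.02964/4)^4 − 1 = 0.029971.
Compounded annually, the equivalent nominal rate is the EAR itself: 2.997%.

2.997%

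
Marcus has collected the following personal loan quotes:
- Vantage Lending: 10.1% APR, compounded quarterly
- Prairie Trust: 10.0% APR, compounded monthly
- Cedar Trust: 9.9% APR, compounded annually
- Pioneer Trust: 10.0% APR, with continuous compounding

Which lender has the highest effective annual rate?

Vantage Lending: (1 + 0.101/4)^4 − 1 = 10.489%
Prairie Trust: (1 + 0.100/12)^12 − 1 = 10.471%
Cedar Trust: compounded annually, EAR = 9.900%
Pioneer Trust: e^0.100 − 1 = 10.517%
The highest effective annual rate is Pioneer Trust at 10.517%.

Pioneer Trust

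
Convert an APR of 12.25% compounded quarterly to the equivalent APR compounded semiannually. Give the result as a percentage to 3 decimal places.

12.438%

EAR = (1 + 0.1225/4)^4 − 1 = 0.128243.
Solve (1 + r/2)^2 = 1.128243: r/2 = 1.128243^(1/2) − 1 = 0.062188, so r = 0.124376 = 12.438%.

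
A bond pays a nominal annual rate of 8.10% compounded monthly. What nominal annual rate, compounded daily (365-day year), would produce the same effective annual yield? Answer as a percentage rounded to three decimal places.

8.074%

EAR = (1 + 0.0810/12)^12 − 1 = 0.084076.
Solve (1 + r/365)^365 = 1.084076: r/365 = 1.084076^(1/365) − 1 = 0.000221, so r = 0.080737 = 8.074%.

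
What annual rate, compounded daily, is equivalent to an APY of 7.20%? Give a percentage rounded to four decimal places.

(1 + r/365)^365 − 1 = 0.0720, so 1 + r/365 = 1.0720^(1/365).
r/365 = 0.000191, so r = 0.069533 = 6.9533%.

6.9533%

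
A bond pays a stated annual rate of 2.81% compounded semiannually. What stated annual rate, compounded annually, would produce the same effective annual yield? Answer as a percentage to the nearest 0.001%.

EAR = (1 + 0.0281/2)^2 − 1 = 0.028297.
Compounded annually, the equivalent nominal rate is the EAR itself: 2.830%.

2.830%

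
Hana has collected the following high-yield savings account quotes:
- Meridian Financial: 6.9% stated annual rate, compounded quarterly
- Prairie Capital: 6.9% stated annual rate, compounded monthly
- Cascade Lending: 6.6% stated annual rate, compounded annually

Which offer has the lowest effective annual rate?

Meridian Financial: (1 + 0.069/4)^4 − 1 = 7.081%
Prairie Capital: (1 + 0.069/12)^12 − 1 = 7.122%
Cascade Lending: compounded annually, EAR = 6.600%
The lowest effective annual rate is Cascade Lending at 6.600%.

Cascade Lending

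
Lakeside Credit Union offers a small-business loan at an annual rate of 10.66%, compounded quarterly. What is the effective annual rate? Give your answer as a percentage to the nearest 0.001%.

EAR = (1 + 0.1066/4)^4 − 1.
= (1 + 0.026650)^4 − 1 = 1.110938 − 1 = 11.094%.

11.094%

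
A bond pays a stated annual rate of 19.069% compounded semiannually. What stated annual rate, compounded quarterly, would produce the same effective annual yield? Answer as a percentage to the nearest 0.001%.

EAR = (1 + 0.19069/2)^2 − 1 = 0.199781.
Solve (1 + r/4)^4 = 1.199781: r/4 = 1.199781^(1/4) − 1 = 0.046587, so r = 0.186349 = 18.635%.

18.635%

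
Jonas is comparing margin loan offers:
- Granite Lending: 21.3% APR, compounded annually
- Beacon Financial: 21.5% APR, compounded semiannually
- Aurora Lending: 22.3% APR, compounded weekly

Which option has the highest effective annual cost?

Aurora Lending

Granite Lending: compounded annually, EAR = 21.300%
Beacon Financial: (1 + 0.215/2)^2 − 1 = 22.656%
Aurora Lending: (1 + 0.223/52)^52 − 1 = 24.922%
The highest effective annual rate is Aurora Lending at 24.922%.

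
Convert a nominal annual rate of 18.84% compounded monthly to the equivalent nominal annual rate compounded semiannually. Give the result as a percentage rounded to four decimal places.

19.5951%

EAR = (1 + 0.1884/12)^12 − 1 = 0.205551.
Solve (1 + r/2)^2 = 1.205551: r/2 = 1.205551^(1/2) − 1 = 0.097976, so r = 0.195951 = 19.5951%.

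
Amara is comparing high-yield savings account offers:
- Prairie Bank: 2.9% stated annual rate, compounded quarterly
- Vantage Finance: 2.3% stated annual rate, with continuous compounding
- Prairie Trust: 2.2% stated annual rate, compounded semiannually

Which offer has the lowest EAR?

Prairie Trust

Prairie Bank: (1 + 0.029/4)^4 − 1 = 2.932%
Vantage Finance: e^0.023 − 1 = 2.327%
Prairie Trust: (1 + 0.022/2)^2 − 1 = 2.212%
The lowest effective annual rate is Prairie Trust at 2.212%.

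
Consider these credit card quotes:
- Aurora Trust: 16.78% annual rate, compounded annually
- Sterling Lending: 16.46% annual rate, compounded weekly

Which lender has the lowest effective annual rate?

Aurora Trust

Aurora Trust: compounded annually, EAR = 16.780%
Sterling Lending: (1 + 0.1646/52)^52 − 1 = 17.862%
The lowest effective annual rate is Aurora Trust at 16.780%.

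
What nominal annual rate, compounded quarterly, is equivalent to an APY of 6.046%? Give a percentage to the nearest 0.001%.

(1 + r/4)^4 − 1 = 0.06046, so 1 + r/4 = 1.06046^(1/4).
r/4 = 0.014784, so r = 0.059136 = 5.914%.

5.914%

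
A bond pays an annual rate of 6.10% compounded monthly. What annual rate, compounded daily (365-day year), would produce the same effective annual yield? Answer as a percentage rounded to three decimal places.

6.085%

EAR = (1 + 0.0610/12)^12 − 1 = 0.062735.
Solve (1 + r/365)^365 = 1.062735: r/365 = 1.062735^(1/365) − 1 = 0.000167, so r = 0.060851 = 6.085%.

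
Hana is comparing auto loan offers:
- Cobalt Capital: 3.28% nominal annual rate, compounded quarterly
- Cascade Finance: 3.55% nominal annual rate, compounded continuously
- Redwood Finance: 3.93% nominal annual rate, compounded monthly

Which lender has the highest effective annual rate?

Redwood Finance

Cobalt Capital: (1 + 0.0328/4)^4 − 1 = 3.321%
Cascade Finance: e^0.0355 − 1 = 3.614%
Redwood Finance: (1 + 0.0393/12)^12 − 1 = 4.002%
The highest effective annual rate is Redwood Finance at 4.002%.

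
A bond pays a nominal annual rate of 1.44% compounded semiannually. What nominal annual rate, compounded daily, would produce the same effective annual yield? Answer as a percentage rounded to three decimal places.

EAR = (1 + 0.0144/2)^2 − 1 = 0.014452.
Solve (1 + r/365)^365 = 1.014452: r/365 = 1.014452^(1/365) − 1 = 0.000039, so r = 0.014349 = 1.435%.

1.435%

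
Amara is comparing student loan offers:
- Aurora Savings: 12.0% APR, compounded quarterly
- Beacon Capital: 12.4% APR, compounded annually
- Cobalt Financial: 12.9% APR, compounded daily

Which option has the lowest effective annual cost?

Beacon Capital

Aurora Savings: (1 + 0.120/4)^4 − 1 = 12.551%
Beacon Capital: compounded annually, EAR = 12.400%
Cobalt Financial: (1 + 0.129/365)^365 − 1 = 13.766%
The lowest effective annual rate is Beacon Capital at 12.400%.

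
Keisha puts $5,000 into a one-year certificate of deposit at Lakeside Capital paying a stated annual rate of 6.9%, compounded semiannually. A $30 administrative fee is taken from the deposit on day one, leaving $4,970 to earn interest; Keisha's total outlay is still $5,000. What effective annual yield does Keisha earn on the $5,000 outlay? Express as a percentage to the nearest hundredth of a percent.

6.38%

Value after one year: 4,970 × (1 + 0.069/2)^2 = 4,970 × 1.070190 = $5,318.85.
Effective yield on the $5,000 outlay: 5,318.85 / 5,000 − 1 = 0.063769 = 6.38%.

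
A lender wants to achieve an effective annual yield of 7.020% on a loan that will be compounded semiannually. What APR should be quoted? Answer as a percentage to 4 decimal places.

(1 + r/2)^2 − 1 = 0.07020, so 1 + r/2 = 1.07020^(1/2).
r/2 = 0.034505, so r = 0.069009 = 6.9009%.

6.9009%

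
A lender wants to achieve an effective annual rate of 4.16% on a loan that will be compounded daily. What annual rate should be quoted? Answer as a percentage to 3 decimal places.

4.076%

(1 + r/365)^365 − 1 = 0.0416, so 1 + r/365 = 1.0416^(1/365).
r/365 = 0.000112, so r = 0.040760 = 4.076%.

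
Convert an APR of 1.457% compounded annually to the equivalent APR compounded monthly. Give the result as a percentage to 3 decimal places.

1.447%

Compounded annually, EAR = nominal = 0.014570.
Solve (1 + r/12)^12 = 1.014570: r/12 = 1.014570^(1/12) − 1 = 0.001206, so r = 0.014474 = 1.447%.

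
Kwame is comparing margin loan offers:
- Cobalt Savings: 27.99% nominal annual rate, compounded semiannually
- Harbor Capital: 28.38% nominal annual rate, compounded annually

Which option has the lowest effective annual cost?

Cobalt Savings: (1 + 0.2799/2)^2 − 1 = 29.949%
Harbor Capital: compounded annually, EAR = 28.380%
The lowest effective annual rate is Harbor Capital at 28.380%.

Harbor Capital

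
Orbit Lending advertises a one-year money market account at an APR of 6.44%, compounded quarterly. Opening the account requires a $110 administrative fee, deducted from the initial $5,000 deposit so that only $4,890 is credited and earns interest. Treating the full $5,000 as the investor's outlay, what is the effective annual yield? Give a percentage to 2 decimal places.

4.25%

Value after one year: 4,890 × (1 + 0.0644/4)^4 = 4,890 × 1.065972 = $5,212.60.
Effective yield on the $5,000 outlay: 5,212.60 / 5,000 − 1 = 0.042521 = 4.25%.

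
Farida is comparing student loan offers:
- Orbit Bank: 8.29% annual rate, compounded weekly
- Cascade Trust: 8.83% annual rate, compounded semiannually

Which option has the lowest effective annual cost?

Orbit Bank

Orbit Bank: (1 + 0.0829/52)^52 − 1 = 8.636%
Cascade Trust: (1 + 0.0883/2)^2 − 1 = 9.025%
The lowest effective annual rate is Orbit Bank at 8.636%.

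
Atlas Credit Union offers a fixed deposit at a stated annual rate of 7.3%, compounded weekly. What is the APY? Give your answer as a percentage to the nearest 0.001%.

EAR = (1 + 0.073/52)^52 − 1.
= (1 + 0.001404)^52 − 1 = 1.075675 − 1 = 7.568%.

7.568%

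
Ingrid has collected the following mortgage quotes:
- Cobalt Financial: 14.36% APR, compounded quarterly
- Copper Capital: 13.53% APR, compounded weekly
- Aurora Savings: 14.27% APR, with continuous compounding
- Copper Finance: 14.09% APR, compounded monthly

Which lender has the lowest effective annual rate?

Copper Capital

Cobalt Financial: (1 + 0.1436/4)^4 − 1 = 15.152%
Copper Capital: (1 + 0.1353/52)^52 − 1 = 14.468%
Aurora Savings: e^0.1427 − 1 = 15.338%
Copper Finance: (1 + 0.1409/12)^12 − 1 = 15.036%
The lowest effective annual rate is Copper Capital at 14.468%.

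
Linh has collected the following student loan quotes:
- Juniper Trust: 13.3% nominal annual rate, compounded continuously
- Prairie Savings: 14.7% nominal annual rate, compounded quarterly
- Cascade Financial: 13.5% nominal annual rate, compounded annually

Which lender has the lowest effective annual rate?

Juniper Trust: e^0.133 − 1 = 14.225%
Prairie Savings: (1 + 0.147/4)^4 − 1 = 15.530%
Cascade Financial: compounded annually, EAR = 13.500%
The lowest effective annual rate is Cascade Financial at 13.500%.

Cascade Financial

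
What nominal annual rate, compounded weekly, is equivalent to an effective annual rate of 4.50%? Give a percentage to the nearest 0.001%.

(1 + r/52)^52 − 1 = 0.0450, so 1 + r/52 = 1.0450^(1/52).
r/52 = 0.000847, so r = 0.044036 = 4.404%.

4.404%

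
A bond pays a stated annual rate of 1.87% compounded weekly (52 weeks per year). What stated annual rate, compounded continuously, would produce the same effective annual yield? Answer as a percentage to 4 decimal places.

1.8697%

EAR = (1 + 0.0187/52)^52 − 1 = 0.018873.
Equivalent continuous rate: r = ln(1 + 0.018873) = 0.018697 = 1.8697%.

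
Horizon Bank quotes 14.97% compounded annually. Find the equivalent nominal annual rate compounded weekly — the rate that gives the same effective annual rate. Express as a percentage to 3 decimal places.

Compounded annually, EAR = nominal = 0.149700.
Solve (1 + r/52)^52 = 1.149700: r/52 = 1.149700^(1/52) − 1 = 0.002686, so r = 0.139688 = 13.969%.

13.969%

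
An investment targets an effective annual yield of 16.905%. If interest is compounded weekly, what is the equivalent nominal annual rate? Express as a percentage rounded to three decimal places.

(1 + r/52)^52 − 1 = 0.16905, so 1 + r/52 = 1.16905^(1/52).
r/52 = 0.003008, so r = 0.156426 = 15.643%.

15.643%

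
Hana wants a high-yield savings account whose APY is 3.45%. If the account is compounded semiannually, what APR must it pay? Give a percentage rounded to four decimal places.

(1 + r/2)^2 − 1 = 0.0345, so 1 + r/2 = 1.0345^(1/2).
r/2 = 0.017104, so r = 0.034207 = 3.4207%.

3.4207%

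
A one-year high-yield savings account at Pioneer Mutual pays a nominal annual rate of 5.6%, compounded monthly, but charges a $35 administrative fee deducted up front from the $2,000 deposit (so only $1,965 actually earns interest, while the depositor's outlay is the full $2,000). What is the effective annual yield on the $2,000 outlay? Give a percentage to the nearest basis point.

Value after one year: 1,965 × (1 + 0.056/12)^12 = 1,965 × 1.057460 = $2,077.91.
Effective yield on the $2,000 outlay: 2,077.91 / 2,000 − 1 = 0.038954 = 3.90%.

3.90%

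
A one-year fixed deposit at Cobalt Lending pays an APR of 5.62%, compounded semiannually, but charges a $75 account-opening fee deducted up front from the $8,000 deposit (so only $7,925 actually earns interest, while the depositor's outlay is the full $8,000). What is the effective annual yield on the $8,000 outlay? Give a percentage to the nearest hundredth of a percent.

4.71%

Value after one year: 7,925 × (1 + 0.0562/2)^2 = 7,925 × 1.056990 = $8,376.64.
Effective yield on the $8,000 outlay: 8,376.64 / 8,000 − 1 = 0.047080 = 4.71%.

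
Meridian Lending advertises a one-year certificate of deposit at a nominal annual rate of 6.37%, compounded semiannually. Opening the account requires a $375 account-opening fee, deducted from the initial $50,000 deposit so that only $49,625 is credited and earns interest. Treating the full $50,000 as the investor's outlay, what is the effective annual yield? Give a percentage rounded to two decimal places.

5.67%

Value after one year: 49,625 × (1 + 0.0637/2)^2 = 49,625 × 1.064714 = $52,836.45.
Effective yield on the $50,000 outlay: 52,836.45 / 50,000 − 1 = 0.056729 = 5.67%.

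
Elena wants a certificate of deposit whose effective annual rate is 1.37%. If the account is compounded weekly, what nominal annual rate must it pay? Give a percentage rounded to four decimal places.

(1 + r/52)^52 − 1 = 0.0137, so 1 + r/52 = 1.0137^(1/52).
r/52 = 0.000262, so r = 0.013609 = 1.3609%.

1.3609%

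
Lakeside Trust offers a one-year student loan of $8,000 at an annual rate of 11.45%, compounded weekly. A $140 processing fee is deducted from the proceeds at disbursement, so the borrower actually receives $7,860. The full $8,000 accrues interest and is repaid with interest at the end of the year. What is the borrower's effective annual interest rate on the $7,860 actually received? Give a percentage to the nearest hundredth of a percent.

14.11%

Amount owed after one year: 8,000 × (1 + 0.1145/52)^52 = 8,000 × 1.121172 = $8,969.37.
Effective rate on net proceeds: 8,969.37 / 7,860 − 1 = 0.141141 = 14.11%.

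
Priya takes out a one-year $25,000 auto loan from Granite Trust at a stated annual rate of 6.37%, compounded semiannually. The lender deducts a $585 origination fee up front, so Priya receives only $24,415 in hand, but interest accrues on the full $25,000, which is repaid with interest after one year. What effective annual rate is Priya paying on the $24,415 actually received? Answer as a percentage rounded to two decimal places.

9.02%

Amount owed after one year: 25,000 × (1 + 0.0637/2)^2 = 25,000 × 1.064714 = $26,617.86.
Effective rate on net proceeds: 26,617.86 / 24,415 − 1 = 0.090226 = 9.02%.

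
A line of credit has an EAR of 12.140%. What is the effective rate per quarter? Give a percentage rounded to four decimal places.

The per-quarter rate i satisfies (1 + i)^4 = 1 + 0.12140.
i = 1.12140^(1/4) − 1 = 0.0290587 = 2.9059%.

2.9059%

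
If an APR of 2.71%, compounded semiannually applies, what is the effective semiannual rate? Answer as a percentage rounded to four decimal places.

With a nominal annual rate compounded semiannually, the periodic rate is the nominal rate divided by 2.
i = 0.0271 / 2 = 0.0135500 = 1.3550%.

1.3550%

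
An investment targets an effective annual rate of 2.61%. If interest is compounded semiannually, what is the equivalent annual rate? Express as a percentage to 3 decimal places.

(1 + r/2)^2 − 1 = 0.0261, so 1 + r/2 = 1.0261^(1/2).
r/2 = 0.012966, so r = 0.025932 = 2.593%.

2.593%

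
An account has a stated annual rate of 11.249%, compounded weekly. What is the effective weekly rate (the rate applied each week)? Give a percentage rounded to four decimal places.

0.2163%

With a nominal annual rate compounded weekly, the periodic rate is the nominal rate divided by 52.
i = 0.11249 / 52 = 0.0021633 = 0.2163%.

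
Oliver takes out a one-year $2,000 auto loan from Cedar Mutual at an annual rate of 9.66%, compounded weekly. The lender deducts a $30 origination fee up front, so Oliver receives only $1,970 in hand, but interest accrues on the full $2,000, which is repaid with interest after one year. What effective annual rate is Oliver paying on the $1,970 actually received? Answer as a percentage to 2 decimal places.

Amount owed after one year: 2,000 × (1 + 0.0966/52)^52 = 2,000 × 1.101321 = $2,202.64.
Effective rate on net proceeds: 2,202.64 / 1,970 − 1 = 0.118092 = 11.81%.

11.81%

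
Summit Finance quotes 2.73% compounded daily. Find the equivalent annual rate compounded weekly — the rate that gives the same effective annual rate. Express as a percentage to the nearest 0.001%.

EAR = (1 + 0.0273/365)^365 − 1 = 0.027675.
Solve (1 + r/52)^52 = 1.027675: r/52 = 1.027675^(1/52) − 1 = 0.000525, so r = 0.027306 = 2.731%.

2.731%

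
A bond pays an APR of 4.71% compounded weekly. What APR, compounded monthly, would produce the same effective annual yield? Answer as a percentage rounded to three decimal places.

4.717%

EAR = (1 + 0.0471/52)^52 − 1 = 0.048204.
Solve (1 + r/12)^12 = 1.048204: r/12 = 1.048204^(1/12) − 1 = 0.003931, so r = 0.047171 = 4.717%.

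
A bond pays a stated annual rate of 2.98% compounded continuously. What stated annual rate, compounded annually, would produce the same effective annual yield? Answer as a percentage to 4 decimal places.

3.0248%

EAR under continuous compounding: e^0.0298 − 1 = 0.030248.
Compounded annually, the equivalent nominal rate is the EAR itself: 3.0248%.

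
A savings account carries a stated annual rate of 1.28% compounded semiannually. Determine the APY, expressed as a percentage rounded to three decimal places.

1.284%

EAR = (1 + 0.0128/2)^2 − 1.
= (1 + 0.006400)^2 − 1 = 1.012841 − 1 = 1.284%.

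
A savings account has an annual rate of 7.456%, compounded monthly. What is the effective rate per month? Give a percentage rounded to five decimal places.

0.62133%

With a nominal annual rate compounded monthly, the periodic rate is the nominal rate divided by 12.
i = 0.07456 / 12 = 0.0062133 = 0.62133%.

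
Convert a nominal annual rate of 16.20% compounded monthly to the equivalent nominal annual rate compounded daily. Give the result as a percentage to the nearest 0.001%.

16.095%

EAR = (1 + 0.1620/12)^12 − 1 = 0.174587.
Solve (1 + r/365)^365 = 1.174587: r/365 = 1.174587^(1/365) − 1 = 0.000441, so r = 0.160952 = 16.095%.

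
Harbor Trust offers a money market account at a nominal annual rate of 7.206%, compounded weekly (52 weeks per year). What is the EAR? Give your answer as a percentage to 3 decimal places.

7.467%

EAR = (1 + 0.07206/52)^52 − 1.
= (1 + 0.001386)^52 − 1 = 1.074666 − 1 = 7.467%.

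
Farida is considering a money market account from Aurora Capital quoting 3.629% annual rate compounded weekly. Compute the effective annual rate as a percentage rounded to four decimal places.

3.6943%

EAR = (1 + 0.03629/52)^52 − 1.
= (1 + 0.000698)^52 − 1 = 1.036943 − 1 = 3.6943%.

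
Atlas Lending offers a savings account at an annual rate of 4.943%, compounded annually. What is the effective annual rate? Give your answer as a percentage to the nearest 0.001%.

4.943%

Annual compounding means the effective rate equals the nominal rate: 4.943%.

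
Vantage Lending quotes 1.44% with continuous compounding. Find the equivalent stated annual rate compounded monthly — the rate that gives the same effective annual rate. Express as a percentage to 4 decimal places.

1.4409%

EAR under continuous compounding: e^0.0144 − 1 = 0.014504.
Solve (1 + r/12)^12 = 1.014504: r/12 = 1.014504^(1/12) − 1 = 0.001201, so r = 0.014409 = 1.4409%.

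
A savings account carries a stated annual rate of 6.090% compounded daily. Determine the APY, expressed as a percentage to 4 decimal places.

EAR = (1 + 0.06090/365)^365 − 1.
= (1 + 0.000167)^365 − 1 = 1.062787 − 1 = 6.2787%.

6.2787%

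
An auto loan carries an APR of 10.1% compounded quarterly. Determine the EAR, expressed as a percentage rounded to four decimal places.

EAR = (1 + 0.101/4)^4 − 1.
= 1.104890 − 1 = 10.4890%.

10.4890%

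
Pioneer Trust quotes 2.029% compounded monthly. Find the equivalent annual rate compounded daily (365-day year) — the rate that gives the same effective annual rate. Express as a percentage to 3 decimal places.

EAR = (1 + 0.02029/12)^12 − 1 = 0.020480.
Solve (1 + r/365)^365 = 1.020480: r/365 = 1.020480^(1/365) − 1 = 0.000056, so r = 0.020273 = 2.027%.

2.027%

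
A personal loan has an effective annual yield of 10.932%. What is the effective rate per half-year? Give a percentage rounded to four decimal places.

5.3243%

The per-half-year rate i satisfies (1 + i)^2 = 1 + 0.10932.
i = 1.10932^(1/2) − 1 = 0.0532426 = 5.3243%.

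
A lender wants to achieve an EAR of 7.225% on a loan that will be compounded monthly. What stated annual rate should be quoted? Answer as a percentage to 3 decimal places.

(1 + r/12)^12 − 1 = 0.07225, so 1 + r/12 = 1.07225^(1/12).
r/12 = 0.005830, so r = 0.069962 = 6.996%.

6.996%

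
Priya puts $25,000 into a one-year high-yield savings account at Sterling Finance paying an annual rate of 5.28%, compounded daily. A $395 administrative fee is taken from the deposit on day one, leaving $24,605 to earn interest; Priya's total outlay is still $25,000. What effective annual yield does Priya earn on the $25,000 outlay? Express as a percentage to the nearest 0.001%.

Value after one year: 24,605 × (1 + 0.0528/365)^365 = 24,605 × 1.054215 = $25,938.95.
Effective yield on the $25,000 outlay: 25,938.95 / 25,000 − 1 = 0.037558 = 3.756%.

3.756%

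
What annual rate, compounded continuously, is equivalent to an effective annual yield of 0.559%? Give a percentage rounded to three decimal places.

0.557%

Continuous: nominal r satisfies e^r − 1 = 0.00559.
r = ln(1 + 0.00559) = ln(1.00559) = 0.005574 = 0.557%.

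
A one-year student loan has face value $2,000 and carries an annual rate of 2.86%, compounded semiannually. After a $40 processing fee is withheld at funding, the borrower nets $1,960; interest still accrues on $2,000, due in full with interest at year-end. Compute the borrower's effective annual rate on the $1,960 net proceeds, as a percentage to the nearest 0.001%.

4.980%

Amount owed after one year: 2,000 × (1 + 0.0286/2)^2 = 2,000 × 1.028804 = $2,057.61.
Effective rate on net proceeds: 2,057.61 / 1,960 − 1 = 0.049800 = 4.980%.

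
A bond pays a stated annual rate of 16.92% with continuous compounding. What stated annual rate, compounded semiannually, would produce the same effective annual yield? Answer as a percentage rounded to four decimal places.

EAR under continuous compounding: e^0.1692 − 1 = 0.184357.
Solve (1 + r/2)^2 = 1.184357: r/2 = 1.184357^(1/2) − 1 = 0.088282, so r = 0.176563 = 17.6563%.

17.6563%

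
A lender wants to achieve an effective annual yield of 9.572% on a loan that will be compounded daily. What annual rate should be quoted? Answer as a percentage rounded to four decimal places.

9.1423%

(1 + r/365)^365 − 1 = 0.09572, so 1 + r/365 = 1.09572^(1/365).
r/365 = 0.000250, so r = 0.091423 = 9.1423%.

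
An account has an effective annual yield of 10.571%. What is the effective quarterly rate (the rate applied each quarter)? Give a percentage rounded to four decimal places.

The per-quarter rate i satisfies (1 + i)^4 = 1 + 0.10571.
i = 1.10571^(1/4) − 1 = 0.0254401 = 2.5440%.

2.5440%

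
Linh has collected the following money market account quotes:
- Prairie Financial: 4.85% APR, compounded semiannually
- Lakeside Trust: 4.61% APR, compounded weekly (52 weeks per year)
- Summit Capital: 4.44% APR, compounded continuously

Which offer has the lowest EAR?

Prairie Financial: (1 + 0.0485/2)^2 − 1 = 4.909%
Lakeside Trust: (1 + 0.0461/52)^52 − 1 = 4.716%
Summit Capital: e^0.0444 − 1 = 4.540%
The lowest effective annual rate is Summit Capital at 4.540%.

Summit Capital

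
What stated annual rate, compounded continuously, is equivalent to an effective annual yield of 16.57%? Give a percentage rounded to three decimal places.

Continuous: nominal r satisfies e^r − 1 = 0.1657.
r = ln(1 + 0.1657) = ln(1.1657) = 0.153322 = 15.332%.

15.332%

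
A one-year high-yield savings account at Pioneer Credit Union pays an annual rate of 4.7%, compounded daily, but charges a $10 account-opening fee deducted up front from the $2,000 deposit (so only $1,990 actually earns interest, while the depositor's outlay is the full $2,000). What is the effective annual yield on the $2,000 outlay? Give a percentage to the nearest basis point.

4.29%

Value after one year: 1,990 × (1 + 0.047/365)^365 = 1,990 × 1.048119 = $2,085.76.
Effective yield on the $2,000 outlay: 2,085.76 / 2,000 − 1 = 0.042878 = 4.29%.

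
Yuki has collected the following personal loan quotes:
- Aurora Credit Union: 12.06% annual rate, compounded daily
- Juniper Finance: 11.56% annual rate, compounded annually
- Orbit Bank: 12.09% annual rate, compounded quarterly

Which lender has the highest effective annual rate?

Aurora Credit Union

Aurora Credit Union: (1 + 0.1206/365)^365 − 1 = 12.815%
Juniper Finance: compounded annually, EAR = 11.560%
Orbit Bank: (1 + 0.1209/4)^4 − 1 = 12.649%
The highest effective annual rate is Aurora Credit Union at 12.815%.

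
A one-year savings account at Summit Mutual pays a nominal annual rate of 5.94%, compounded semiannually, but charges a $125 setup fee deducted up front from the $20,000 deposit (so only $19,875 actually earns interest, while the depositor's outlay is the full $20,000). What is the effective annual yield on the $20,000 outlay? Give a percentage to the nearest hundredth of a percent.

5.37%

Value after one year: 19,875 × (1 + 0.0594/2)^2 = 19,875 × 1.060282 = $21,073.11.
Effective yield on the $20,000 outlay: 21,073.11 / 20,000 − 1 = 0.053655 = 5.37%.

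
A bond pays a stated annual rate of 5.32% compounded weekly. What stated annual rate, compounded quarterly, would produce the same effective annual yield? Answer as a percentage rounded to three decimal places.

EAR = (1 + 0.0532/52)^52 − 1 = 0.054612.
Solve (1 + r/4)^4 = 1.054612: r/4 = 1.054612^(1/4) − 1 = 0.013382, so r = 0.053528 = 5.353%.

5.353%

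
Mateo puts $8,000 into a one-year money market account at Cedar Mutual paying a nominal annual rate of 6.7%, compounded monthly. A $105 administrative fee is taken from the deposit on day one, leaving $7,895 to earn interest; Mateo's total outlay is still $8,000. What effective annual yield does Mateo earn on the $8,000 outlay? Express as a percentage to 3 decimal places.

Value after one year: 7,895 × (1 + 0.067/12)^12 = 7,895 × 1.069096 = $8,440.51.
Effective yield on the $8,000 outlay: 8,440.51 / 8,000 − 1 = 0.055064 = 5.506%.

5.506%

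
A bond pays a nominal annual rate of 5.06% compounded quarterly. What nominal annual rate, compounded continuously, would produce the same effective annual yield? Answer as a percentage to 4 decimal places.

EAR = (1 + 0.0506/4)^4 − 1 = 0.051568.
Equivalent continuous rate: r = ln(1 + 0.051568) = 0.050283 = 5.0283%.

5.0283%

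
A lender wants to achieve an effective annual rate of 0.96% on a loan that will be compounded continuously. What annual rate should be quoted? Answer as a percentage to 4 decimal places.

Continuous: nominal r satisfies e^r − 1 = 0.0096.
r = ln(1 + 0.0096) = ln(1.0096) = 0.009554 = 0.9554%.

0.9554%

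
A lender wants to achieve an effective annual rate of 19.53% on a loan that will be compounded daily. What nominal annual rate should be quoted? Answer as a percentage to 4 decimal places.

(1 + r/365)^365 − 1 = 0.1953, so 1 + r/365 = 1.1953^(1/365).
r/365 = 0.000489, so r = 0.178441 = 17.8441%.

17.8441%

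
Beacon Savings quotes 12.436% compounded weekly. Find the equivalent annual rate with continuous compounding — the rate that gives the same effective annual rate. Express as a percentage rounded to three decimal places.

EAR = (1 + 0.12436/52)^52 − 1 = 0.132255.
Equivalent continuous rate: r = ln(1 + 0.132255) = 0.124212 = 12.421%.

12.421%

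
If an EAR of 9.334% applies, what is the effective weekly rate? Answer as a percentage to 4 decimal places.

The per-week rate i satisfies (1 + i)^52 = 1 + 0.09334.
i = 1.09334^(1/52) − 1 = 0.0017176 = 0.1718%.

0.1718%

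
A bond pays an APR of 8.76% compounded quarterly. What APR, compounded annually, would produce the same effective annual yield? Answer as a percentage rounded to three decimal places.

EAR = (1 + 0.0876/4)^4 − 1 = 0.090520.
Compounded annually, the equivalent nominal rate is the EAR itself: 9.052%.

9.052%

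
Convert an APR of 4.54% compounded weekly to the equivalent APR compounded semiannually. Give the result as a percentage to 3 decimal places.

4.590%

EAR = (1 + 0.0454/52)^52 − 1 = 0.046426.
Solve (1 + r/2)^2 = 1.046426: r/2 = 1.046426^(1/2) − 1 = 0.022949, so r = 0.045899 = 4.590%.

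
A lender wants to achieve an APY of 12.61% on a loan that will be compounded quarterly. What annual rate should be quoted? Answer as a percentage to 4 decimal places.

(1 + r/4)^4 − 1 = 0.1261, so 1 + r/4 = 1.1261^(1/4).
r/4 = 0.030135, so r = 0.120541 = 12.0541%.

12.0541%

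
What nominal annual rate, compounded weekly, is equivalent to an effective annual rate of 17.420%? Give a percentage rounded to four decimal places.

(1 + r/52)^52 − 1 = 0.17420, so 1 + r/52 = 1.17420^(1/52).
r/52 = 0.003093, so r = 0.160835 = 16.0835%.

16.0835%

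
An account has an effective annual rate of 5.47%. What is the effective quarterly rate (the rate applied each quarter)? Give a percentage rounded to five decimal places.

The per-quarter rate i satisfies (1 + i)^4 = 1 + 0.0547.
i = 1.0547^(1/4) − 1 = 0.0134031 = 1.34031%.

1.34031%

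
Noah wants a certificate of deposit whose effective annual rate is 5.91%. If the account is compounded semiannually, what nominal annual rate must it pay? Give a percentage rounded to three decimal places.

(1 + r/2)^2 − 1 = 0.0591, so 1 + r/2 = 1.0591^(1/2).
r/2 = 0.029126, so r = 0.058252 = 5.825%.

5.825%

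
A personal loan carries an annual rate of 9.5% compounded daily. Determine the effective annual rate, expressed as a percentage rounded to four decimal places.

9.9645%

EAR = (1 + 0.095/365)^365 − 1.
= (1 + 0.000260)^365 − 1 = 1.099645 − 1 = 9.9645%.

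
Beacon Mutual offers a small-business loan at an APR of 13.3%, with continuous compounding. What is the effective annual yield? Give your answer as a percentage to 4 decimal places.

14.2250%

With continuous compounding, EAR = e^0.133 − 1.
e^0.133 = 1.142250, so EAR = 0.142250 = 14.2250%.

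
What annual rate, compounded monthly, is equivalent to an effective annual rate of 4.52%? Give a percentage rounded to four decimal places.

4.4290%

(1 + r/12)^12 − 1 = 0.0452, so 1 + r/12 = 1.0452^(1/12).
r/12 = 0.003691, so r = 0.044290 = 4.4290%.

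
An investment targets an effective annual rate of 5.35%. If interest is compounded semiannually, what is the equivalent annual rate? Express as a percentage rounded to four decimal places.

(1 + r/2)^2 − 1 = 0.0535, so 1 + r/2 = 1.0535^(1/2).
r/2 = 0.026401, so r = 0.052803 = 5.2803%.

5.2803%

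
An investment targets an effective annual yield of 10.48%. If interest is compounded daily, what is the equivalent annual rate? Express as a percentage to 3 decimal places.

9.968%

(1 + r/365)^365 − 1 = 0.1048, so 1 + r/365 = 1.1048^(1/365).
r/365 = 0.000273, so r = 0.099678 = 9.968%.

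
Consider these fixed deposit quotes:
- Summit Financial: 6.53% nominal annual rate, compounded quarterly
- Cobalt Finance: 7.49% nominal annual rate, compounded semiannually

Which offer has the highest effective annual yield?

Cobalt Finance

Summit Financial: (1 + 0.0653/4)^4 − 1 = 6.692%
Cobalt Finance: (1 + 0.0749/2)^2 − 1 = 7.630%
The highest effective annual rate is Cobalt Finance at 7.630%.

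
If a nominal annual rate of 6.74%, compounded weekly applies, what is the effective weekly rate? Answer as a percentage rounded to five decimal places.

With a nominal annual rate compounded weekly, the periodic rate is the nominal rate divided by 52.
i = 0.0674 / 52 = 0.0012962 = 0.12962%.

0.12962%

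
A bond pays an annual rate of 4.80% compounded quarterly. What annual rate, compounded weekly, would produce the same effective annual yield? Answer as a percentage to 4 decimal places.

4.7736%

EAR = (1 + 0.0480/4)^4 − 1 = 0.048871.
Solve (1 + r/52)^52 = 1.048871: r/52 = 1.048871^(1/52) − 1 = 0.000918, so r = 0.047736 = 4.7736%.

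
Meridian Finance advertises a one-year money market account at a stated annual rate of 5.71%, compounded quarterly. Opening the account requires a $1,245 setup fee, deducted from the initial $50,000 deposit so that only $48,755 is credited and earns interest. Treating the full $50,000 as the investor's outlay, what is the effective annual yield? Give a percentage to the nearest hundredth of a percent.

3.20%

Value after one year: 48,755 × (1 + 0.0571/4)^4 = 48,755 × 1.058334 = $51,599.09.
Effective yield on the $50,000 outlay: 51,599.09 / 50,000 − 1 = 0.031982 = 3.20%.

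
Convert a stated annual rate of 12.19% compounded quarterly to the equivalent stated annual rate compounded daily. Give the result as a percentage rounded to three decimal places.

EAR = (1 + 0.1219/4)^4 − 1 = 0.127586.
Solve (1 + r/365)^365 = 1.127586: r/365 = 1.127586^(1/365) − 1 = 0.000329, so r = 0.120099 = 12.010%.

12.010%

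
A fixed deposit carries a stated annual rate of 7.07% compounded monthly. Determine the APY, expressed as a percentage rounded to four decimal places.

7.3037%

EAR = (1 + 0.0707/12)^12 − 1.
= 1.073037 − 1 = 7.3037%.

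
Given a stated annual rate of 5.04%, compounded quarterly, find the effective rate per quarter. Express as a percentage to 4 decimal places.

1.2600%

With a nominal annual rate compounded quarterly, the periodic rate is the nominal rate divided by 4.
i = 0.0504 / 4 = 0.0126000 = 1.2600%.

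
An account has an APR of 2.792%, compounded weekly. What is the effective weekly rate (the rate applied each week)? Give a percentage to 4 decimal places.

With a nominal annual rate compounded weekly, the periodic rate is the nominal rate divided by 52.
i = 0.02792 / 52 = 0.0005369 = 0.0537%.

0.0537%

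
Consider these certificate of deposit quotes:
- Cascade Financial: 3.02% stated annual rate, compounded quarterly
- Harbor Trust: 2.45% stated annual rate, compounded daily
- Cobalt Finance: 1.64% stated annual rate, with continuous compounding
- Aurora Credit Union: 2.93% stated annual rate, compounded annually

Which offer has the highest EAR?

Cascade Financial: (1 + 0.0302/4)^4 − 1 = 3.054%
Harbor Trust: (1 + 0.0245/365)^365 − 1 = 2.480%
Cobalt Finance: e^0.0164 − 1 = 1.654%
Aurora Credit Union: compounded annually, EAR = 2.930%
The highest effective annual rate is Cascade Financial at 3.054%.

Cascade Financial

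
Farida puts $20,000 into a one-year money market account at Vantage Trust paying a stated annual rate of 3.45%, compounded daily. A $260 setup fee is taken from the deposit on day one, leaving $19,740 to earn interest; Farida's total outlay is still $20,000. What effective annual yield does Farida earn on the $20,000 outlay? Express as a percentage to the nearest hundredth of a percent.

Value after one year: 19,740 × (1 + 0.0345/365)^365 = 19,740 × 1.035100 = $20,432.88.
Effective yield on the $20,000 outlay: 20,432.88 / 20,000 − 1 = 0.021644 = 2.16%.

2.16%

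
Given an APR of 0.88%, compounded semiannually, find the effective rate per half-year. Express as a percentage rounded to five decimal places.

0.44000%

With a nominal annual rate compounded semiannually, the periodic rate is the nominal rate divided by 2.
i = 0.0088 / 2 = 0.0044000 = 0.44000%.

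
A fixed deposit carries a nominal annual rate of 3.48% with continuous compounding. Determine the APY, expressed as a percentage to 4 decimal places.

With continuous compounding, EAR = e^0.0348 − 1.
e^0.0348 = 1.035413, so EAR = 0.035413 = 3.5413%.

3.5413%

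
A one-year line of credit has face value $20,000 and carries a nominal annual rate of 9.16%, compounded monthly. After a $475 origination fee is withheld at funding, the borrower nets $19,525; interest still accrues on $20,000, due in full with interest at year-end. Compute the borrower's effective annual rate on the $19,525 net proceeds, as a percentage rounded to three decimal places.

Amount owed after one year: 20,000 × (1 + 0.0916/12)^12 = 20,000 × 1.095545 = $21,910.90.
Effective rate on net proceeds: 21,910.90 / 19,525 − 1 = 0.122197 = 12.220%.

12.220%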